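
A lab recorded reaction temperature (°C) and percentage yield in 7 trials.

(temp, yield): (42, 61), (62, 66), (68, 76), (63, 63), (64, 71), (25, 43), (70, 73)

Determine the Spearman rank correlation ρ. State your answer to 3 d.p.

0.929

Rank temp: 2, 3, 6, 4, 5, 1, 7
Rank yield: 2, 4, 7, 3, 5, 1, 6
d = rank(temp) − rank(yield): 0, -1, -1, 1, 0, 0, 1; Σd² = 4
ρ = 1 − 6Σd² / [n(n²−1)] = 1 − 6×4 / (7×48) = 1 − 24/336 ≈ 0.929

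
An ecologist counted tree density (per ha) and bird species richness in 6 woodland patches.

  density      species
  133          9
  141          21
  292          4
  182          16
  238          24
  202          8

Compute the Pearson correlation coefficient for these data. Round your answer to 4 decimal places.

-0.2807

n = 6, Σx = 1188, Σy = 82, Σx² = 253406, Σy² = 1434, Σxy = 15566
nΣxy − ΣxΣy = 93396 − 97416 = -4020
nΣx² − (Σx)² = 1520436 − 1411344 = 109092; nΣy² − (Σy)² = 8604 − 6724 = 1880
r = -4020 / √(109092 × 1880) = -4020 / 14321.0670 ≈ -0.2807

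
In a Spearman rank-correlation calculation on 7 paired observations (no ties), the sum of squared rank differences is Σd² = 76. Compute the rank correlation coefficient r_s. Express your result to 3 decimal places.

ρ = 1 − 6Σd² / [n(n²−1)] = 1 − 6×76 / (7×48)
  = 1 − 456/336 = 1 − 1.3571 ≈ -0.357

-0.357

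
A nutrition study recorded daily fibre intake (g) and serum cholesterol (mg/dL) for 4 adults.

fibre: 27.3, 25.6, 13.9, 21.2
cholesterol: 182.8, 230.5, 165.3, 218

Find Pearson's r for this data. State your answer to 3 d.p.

0.525

n = 4, Σx = 88, Σy = 796.6, Σx² = 2043.3, Σy² = 161394.18, Σxy = 17810.51
nΣxy − ΣxΣy = 71242.04 − 70100.8 = 1141.24
nΣx² − (Σx)² = 8173.2 − 7744 = 429.2; nΣy² − (Σy)² = 645576.72 − 634571.56 = 11005.16
r = 1141.24 / √(429.2 × 11005.16) = 1141.24 / 2173.3418 ≈ 0.525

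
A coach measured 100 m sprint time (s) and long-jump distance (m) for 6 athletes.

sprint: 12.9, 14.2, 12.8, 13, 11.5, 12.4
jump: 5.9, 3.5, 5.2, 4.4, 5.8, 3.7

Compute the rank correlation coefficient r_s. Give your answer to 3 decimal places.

-0.429

Rank sprint: 4, 6, 3, 5, 1, 2
Rank jump: 6, 1, 4, 3, 5, 2
d = rank(sprint) − rank(jump): -2, 5, -1, 2, -4, 0; Σd² = 50
ρ = 1 − 6Σd² / [n(n²−1)] = 1 − 6×50 / (6×35) = 1 − 300/210 ≈ -0.429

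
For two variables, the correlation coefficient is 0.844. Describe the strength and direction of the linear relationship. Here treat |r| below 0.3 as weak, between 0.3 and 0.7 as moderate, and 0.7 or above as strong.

strong positive

r = 0.844 > 0 so the relationship is positive.
|r| = 0.844, which falls in the strong range.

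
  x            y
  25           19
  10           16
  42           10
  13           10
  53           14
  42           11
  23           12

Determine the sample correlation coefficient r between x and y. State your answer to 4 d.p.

-0.2084

n = 7, Σx = 208, Σy = 92, Σx² = 7760, Σy² = 1278, Σxy = 2665
nΣxy − ΣxΣy = 18655 − 19136 = -481
nΣx² − (Σx)² = 54320 − 43264 = 11056; nΣy² − (Σy)² = 8946 − 8464 = 482
r = -481 / √(11056 × 482) = -481 / 2308.4610 ≈ -0.2084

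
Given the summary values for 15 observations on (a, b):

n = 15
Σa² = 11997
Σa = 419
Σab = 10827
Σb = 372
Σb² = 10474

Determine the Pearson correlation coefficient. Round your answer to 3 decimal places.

r = (nΣab − ΣaΣb) / √[(nΣa² − (Σa)²)(nΣb² − (Σb)²)]
Numerator: 15×10827 − 419×372 = 6537
Denominator: √[(179955 − 175561)(157110 − 138384)] = √[4394 × 18726] = 9070.9450
r = 6537 / 9070.9450 ≈ 0.721

0.721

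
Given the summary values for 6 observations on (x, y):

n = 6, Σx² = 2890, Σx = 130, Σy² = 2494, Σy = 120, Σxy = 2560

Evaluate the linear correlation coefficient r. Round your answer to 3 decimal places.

r = (nΣxy − ΣxΣy) / √[(nΣx² − (Σx)²)(nΣy² − (Σy)²)]
Numerator: 6×2560 − 130×120 = -240
Denominator: √[(17340 − 16900)(14964 − 14400)] = √[440 × 564] = 498.1566
r = -240 / 498.1566 ≈ -0.482

-0.482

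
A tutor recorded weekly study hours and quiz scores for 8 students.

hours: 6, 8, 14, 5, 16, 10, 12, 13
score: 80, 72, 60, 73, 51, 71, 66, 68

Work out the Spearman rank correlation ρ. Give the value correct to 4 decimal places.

Rank hours: 2, 3, 7, 1, 8, 4, 5, 6
Rank score: 8, 6, 2, 7, 1, 5, 3, 4
d = rank(hours) − rank(score): -6, -3, 5, -6, 7, -1, 2, 2; Σd² = 164
ρ = 1 − 6Σd² / [n(n²−1)] = 1 − 6×164 / (8×63) = 1 − 984/504 ≈ -0.9524

-0.9524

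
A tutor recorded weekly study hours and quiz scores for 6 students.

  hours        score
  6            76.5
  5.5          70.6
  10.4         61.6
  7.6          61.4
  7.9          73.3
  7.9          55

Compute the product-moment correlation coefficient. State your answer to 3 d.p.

-0.553

n = 6, Σx = 45.3, Σy = 398.4, Σx² = 356.99, Σy² = 26799.02, Σxy = 2968.15
nΣxy − ΣxΣy = 17808.9 − 18047.52 = -238.62
nΣx² − (Σx)² = 2141.94 − 2052.09 = 89.85; nΣy² − (Σy)² = 160794.12 − 158722.56 = 2071.56
r = -238.62 / √(89.85 × 2071.56) = -238.62 / 431.4275 ≈ -0.553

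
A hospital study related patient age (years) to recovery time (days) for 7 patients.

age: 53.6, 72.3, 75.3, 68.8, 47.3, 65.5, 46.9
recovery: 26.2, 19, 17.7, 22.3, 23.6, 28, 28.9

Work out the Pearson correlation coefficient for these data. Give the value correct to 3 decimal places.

-0.715

n = 7, Σx = 429.7, Σy = 165.7, Σx² = 27230.93, Σy² = 4034.19, Σxy = 9950.76
nΣxy − ΣxΣy = 69655.32 − 71201.29 = -1545.97
nΣx² − (Σx)² = 190616.51 − 184642.09 = 5974.42; nΣy² − (Σy)² = 28239.33 − 27456.49 = 782.84
r = -1545.97 / √(5974.42 × 782.84) = -1545.97 / 2162.6407 ≈ -0.715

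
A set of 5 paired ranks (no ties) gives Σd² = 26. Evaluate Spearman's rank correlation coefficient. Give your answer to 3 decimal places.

-0.300

ρ = 1 − 6Σd² / [n(n²−1)] = 1 − 6×26 / (5×24)
  = 1 − 156/120 = 1 − 1.3000 ≈ -0.300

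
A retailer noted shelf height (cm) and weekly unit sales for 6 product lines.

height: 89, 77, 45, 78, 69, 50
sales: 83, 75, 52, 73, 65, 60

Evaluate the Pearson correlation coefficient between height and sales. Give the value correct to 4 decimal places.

n = 6, Σx = 408, Σy = 408, Σx² = 29220, Σy² = 28372, Σxy = 28681
nΣxy − ΣxΣy = 172086 − 166464 = 5622
nΣx² − (Σx)² = 175320 − 166464 = 8856; nΣy² − (Σy)² = 170232 − 166464 = 3768
r = 5622 / √(8856 × 3768) = 5622 / 5776.6260 ≈ 0.9732

0.9732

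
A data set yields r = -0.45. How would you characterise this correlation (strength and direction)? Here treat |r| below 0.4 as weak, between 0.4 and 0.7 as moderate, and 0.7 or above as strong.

r = -0.45 < 0 so the relationship is negative.
|r| = 0.45, which falls in the moderate range.

moderate negative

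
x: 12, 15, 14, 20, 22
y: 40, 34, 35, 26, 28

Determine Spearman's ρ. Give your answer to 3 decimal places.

-0.900

Rank x: 1, 3, 2, 4, 5
Rank y: 5, 3, 4, 1, 2
d = rank(x) − rank(y): -4, 0, -2, 3, 3; Σd² = 38
ρ = 1 − 6Σd² / [n(n²−1)] = 1 − 6×38 / (5×24) = 1 − 228/120 ≈ -0.900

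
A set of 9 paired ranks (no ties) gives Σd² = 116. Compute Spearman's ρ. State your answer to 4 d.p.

ρ = 1 − 6Σd² / [n(n²−1)] = 1 − 6×116 / (9×80)
  = 1 − 696/720 = 1 − 0.96667 ≈ 0.0333

0.0333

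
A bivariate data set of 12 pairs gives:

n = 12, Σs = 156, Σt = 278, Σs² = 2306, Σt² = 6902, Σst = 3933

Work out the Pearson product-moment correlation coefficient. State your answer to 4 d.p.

r = (nΣst − ΣsΣt) / √[(nΣs² − (Σs)²)(nΣt² − (Σt)²)]
Numerator: 12×3933 − 156×278 = 3828
Denominator: √[(27672 − 24336)(82824 − 77284)] = √[3336 × 5540] = 4299.0045
r = 3828 / 4299.0045 ≈ 0.8904

0.8904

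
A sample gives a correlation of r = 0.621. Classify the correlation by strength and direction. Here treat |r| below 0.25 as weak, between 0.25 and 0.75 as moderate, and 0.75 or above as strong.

r = 0.621 > 0 so the relationship is positive.
|r| = 0.621, which falls in the moderate range.

moderate positive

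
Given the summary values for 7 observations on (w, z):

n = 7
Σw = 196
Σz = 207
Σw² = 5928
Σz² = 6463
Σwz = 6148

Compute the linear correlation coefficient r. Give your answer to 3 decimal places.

r = (nΣwz − ΣwΣz) / √[(nΣw² − (Σw)²)(nΣz² − (Σz)²)]
Numerator: 7×6148 − 196×207 = 2464
Denominator: √[(41496 − 38416)(45241 − 42849)] = √[3080 × 2392] = 2714.2881
r = 2464 / 2714.2881 ≈ 0.908

0.908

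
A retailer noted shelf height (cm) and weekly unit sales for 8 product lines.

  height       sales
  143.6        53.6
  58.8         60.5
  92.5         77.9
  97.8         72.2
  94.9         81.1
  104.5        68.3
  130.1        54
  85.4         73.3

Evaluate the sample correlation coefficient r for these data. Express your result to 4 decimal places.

n = 8, Σx = 807.6, Σy = 540.9, Σx² = 86344.92, Σy² = 37345.45, Σxy = 53640.23
nΣxy − ΣxΣy = 429121.84 − 436830.84 = -7709
nΣx² − (Σx)² = 690759.36 − 652217.76 = 38541.6; nΣy² − (Σy)² = 298763.6 − 292572.81 = 6190.79
r = -7709 / √(38541.6 × 6190.79) = -7709 / 15446.7780 ≈ -0.4991

-0.4991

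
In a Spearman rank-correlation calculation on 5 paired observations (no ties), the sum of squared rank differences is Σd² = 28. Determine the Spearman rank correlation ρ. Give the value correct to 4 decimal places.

-0.4000

ρ = 1 − 6Σd² / [n(n²−1)] = 1 − 6×28 / (5×24)
  = 1 − 168/120 = 1 − 1.40000 ≈ -0.4000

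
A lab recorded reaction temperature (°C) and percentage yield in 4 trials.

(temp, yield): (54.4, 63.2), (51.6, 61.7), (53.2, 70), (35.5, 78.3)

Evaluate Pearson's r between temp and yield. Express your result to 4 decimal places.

-0.8565

n = 4, Σx = 194.7, Σy = 273.2, Σx² = 9712.41, Σy² = 18832.02, Σxy = 13125.45
nΣxy − ΣxΣy = 52501.8 − 53192.04 = -690.24
nΣx² − (Σx)² = 38849.64 − 37908.09 = 941.55; nΣy² − (Σy)² = 75328.08 − 74638.24 = 689.84
r = -690.24 / √(941.55 × 689.84) = -690.24 / 805.9273 ≈ -0.8565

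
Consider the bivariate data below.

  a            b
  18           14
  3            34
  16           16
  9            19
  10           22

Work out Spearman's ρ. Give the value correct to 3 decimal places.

Rank a: 5, 1, 4, 2, 3
Rank b: 1, 5, 2, 3, 4
d = rank(a) − rank(b): 4, -4, 2, -1, -1; Σd² = 38
ρ = 1 − 6Σd² / [n(n²−1)] = 1 − 6×38 / (5×24) = 1 − 228/120 ≈ -0.900

-0.900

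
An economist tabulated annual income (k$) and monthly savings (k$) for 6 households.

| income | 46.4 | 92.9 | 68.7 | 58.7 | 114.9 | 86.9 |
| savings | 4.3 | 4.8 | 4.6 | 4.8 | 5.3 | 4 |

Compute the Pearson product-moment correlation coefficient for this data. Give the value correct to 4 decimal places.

n = 6, Σx = 468.5, Σy = 27.8, Σx² = 39702.37, Σy² = 129.82, Σxy = 2199.79
nΣxy − ΣxΣy = 13198.74 − 13024.3 = 174.44
nΣx² − (Σx)² = 238214.22 − 219492.25 = 18721.97; nΣy² − (Σy)² = 778.92 − 772.84 = 6.08
r = 174.44 / √(18721.97 × 6.08) = 174.44 / 337.3864 ≈ 0.5170

0.5170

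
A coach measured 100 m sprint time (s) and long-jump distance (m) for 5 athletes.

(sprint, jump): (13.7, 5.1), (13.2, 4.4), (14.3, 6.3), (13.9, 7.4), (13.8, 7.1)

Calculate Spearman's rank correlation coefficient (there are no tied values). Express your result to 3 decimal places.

Rank sprint: 2, 1, 5, 4, 3
Rank jump: 2, 1, 3, 5, 4
d = rank(sprint) − rank(jump): 0, 0, 2, -1, -1; Σd² = 6
ρ = 1 − 6Σd² / [n(n²−1)] = 1 − 6×6 / (5×24) = 1 − 36/120 ≈ 0.700

0.700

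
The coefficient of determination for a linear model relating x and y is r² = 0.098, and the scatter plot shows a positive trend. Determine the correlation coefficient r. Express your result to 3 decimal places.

|r| = √0.098 = 0.313
The association is positive, so r = 0.313.

0.313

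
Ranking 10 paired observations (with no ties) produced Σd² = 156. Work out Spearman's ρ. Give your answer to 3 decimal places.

ρ = 1 − 6Σd² / [n(n²−1)] = 1 − 6×156 / (10×99)
  = 1 − 936/990 = 1 − 0.9455 ≈ 0.055

0.055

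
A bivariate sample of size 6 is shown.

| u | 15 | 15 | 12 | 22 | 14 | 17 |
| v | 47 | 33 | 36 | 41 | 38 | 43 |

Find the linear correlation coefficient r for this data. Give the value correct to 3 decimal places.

n = 6, Σu = 95, Σv = 238, Σu² = 1563, Σv² = 9568, Σuv = 3797
nΣuv − ΣuΣv = 22782 − 22610 = 172
nΣu² − (Σu)² = 9378 − 9025 = 353; nΣv² − (Σv)² = 57408 − 56644 = 764
r = 172 / √(353 × 764) = 172 / 519.3188 ≈ 0.331

0.331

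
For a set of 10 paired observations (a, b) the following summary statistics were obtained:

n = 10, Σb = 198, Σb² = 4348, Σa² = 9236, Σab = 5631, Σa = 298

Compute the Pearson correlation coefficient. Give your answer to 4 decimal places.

-0.6909

r = (nΣab − ΣaΣb) / √[(nΣa² − (Σa)²)(nΣb² − (Σb)²)]
Numerator: 10×5631 − 298×198 = -2694
Denominator: √[(92360 − 88804)(43480 − 39204)] = √[3556 × 4276] = 3899.4174
r = -2694 / 3899.4174 ≈ -0.6909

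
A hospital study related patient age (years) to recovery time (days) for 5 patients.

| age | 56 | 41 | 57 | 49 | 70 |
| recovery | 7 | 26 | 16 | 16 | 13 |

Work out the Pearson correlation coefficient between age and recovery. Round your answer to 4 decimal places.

n = 5, Σx = 273, Σy = 78, Σx² = 15367, Σy² = 1406, Σxy = 4064
nΣxy − ΣxΣy = 20320 − 21294 = -974
nΣx² − (Σx)² = 76835 − 74529 = 2306; nΣy² − (Σy)² = 7030 − 6084 = 946
r = -974 / √(2306 × 946) = -974 / 1476.9821 ≈ -0.6595

-0.6595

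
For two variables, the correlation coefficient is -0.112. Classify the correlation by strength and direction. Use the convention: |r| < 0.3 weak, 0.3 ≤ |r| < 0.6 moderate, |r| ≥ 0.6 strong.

weak negative

r = -0.112 < 0 so the relationship is negative.
|r| = 0.112, which falls in the weak range.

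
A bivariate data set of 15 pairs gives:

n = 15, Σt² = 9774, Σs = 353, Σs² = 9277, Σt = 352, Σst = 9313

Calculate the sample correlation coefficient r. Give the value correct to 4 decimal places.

0.8495

r = (nΣst − ΣsΣt) / √[(nΣs² − (Σs)²)(nΣt² − (Σt)²)]
Numerator: 15×9313 − 353×352 = 15439
Denominator: √[(139155 − 124609)(146610 − 123904)] = √[14546 × 22706] = 18173.6478
r = 15439 / 18173.6478 ≈ 0.8495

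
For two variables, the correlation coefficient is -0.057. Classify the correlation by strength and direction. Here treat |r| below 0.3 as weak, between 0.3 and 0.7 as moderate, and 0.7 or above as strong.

weak negative

r = -0.057 < 0 so the relationship is negative.
|r| = 0.057, which falls in the weak range.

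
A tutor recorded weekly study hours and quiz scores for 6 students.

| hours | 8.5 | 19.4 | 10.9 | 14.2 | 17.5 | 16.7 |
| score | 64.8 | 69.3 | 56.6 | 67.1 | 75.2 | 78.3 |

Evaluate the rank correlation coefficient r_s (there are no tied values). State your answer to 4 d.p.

0.7143

Rank hours: 1, 6, 2, 3, 5, 4
Rank score: 2, 4, 1, 3, 5, 6
d = rank(hours) − rank(score): -1, 2, 1, 0, 0, -2; Σd² = 10
ρ = 1 − 6Σd² / [n(n²−1)] = 1 − 6×10 / (6×35) = 1 − 60/210 ≈ 0.7143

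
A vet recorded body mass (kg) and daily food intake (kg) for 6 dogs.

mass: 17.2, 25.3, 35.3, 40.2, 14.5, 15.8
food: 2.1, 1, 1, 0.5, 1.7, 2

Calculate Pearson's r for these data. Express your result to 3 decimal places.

-0.916

n = 6, Σx = 148.3, Σy = 8.3, Σx² = 4257.95, Σy² = 13.55, Σxy = 173.07
nΣxy − ΣxΣy = 1038.42 − 1230.89 = -192.47
nΣx² − (Σx)² = 25547.7 − 21992.89 = 3554.81; nΣy² − (Σy)² = 81.3 − 68.89 = 12.41
r = -192.47 / √(3554.81 × 12.41) = -192.47 / 210.0362 ≈ -0.916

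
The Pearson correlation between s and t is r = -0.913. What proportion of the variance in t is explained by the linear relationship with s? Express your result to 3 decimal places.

0.834

r² = (-0.913)² = 0.834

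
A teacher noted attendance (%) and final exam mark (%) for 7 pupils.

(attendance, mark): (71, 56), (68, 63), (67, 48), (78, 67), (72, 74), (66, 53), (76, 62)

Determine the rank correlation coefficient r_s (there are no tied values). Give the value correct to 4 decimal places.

0.7143

Rank attendance: 4, 3, 2, 7, 5, 1, 6
Rank mark: 3, 5, 1, 6, 7, 2, 4
d = rank(attendance) − rank(mark): 1, -2, 1, 1, -2, -1, 2; Σd² = 16
ρ = 1 − 6Σd² / [n(n²−1)] = 1 − 6×16 / (7×48) = 1 − 96/336 ≈ 0.7143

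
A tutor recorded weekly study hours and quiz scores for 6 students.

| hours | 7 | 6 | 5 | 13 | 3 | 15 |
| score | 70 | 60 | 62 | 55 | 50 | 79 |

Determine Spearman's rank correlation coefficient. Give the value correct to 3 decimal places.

0.600

Rank hours: 4, 3, 2, 5, 1, 6
Rank score: 5, 3, 4, 2, 1, 6
d = rank(hours) − rank(score): -1, 0, -2, 3, 0, 0; Σd² = 14
ρ = 1 − 6Σd² / [n(n²−1)] = 1 − 6×14 / (6×35) = 1 − 84/210 ≈ 0.600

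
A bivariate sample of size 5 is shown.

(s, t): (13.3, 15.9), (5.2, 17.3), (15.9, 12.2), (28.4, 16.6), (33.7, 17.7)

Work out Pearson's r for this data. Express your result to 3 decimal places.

n = 5, Σs = 96.5, Σt = 79.7, Σs² = 2398.99, Σt² = 1289.79, Σst = 1563.34
nΣst − ΣsΣt = 7816.7 − 7691.05 = 125.65
nΣs² − (Σs)² = 11994.95 − 9312.25 = 2682.7; nΣt² − (Σt)² = 6448.95 − 6352.09 = 96.86
r = 125.65 / √(2682.7 × 96.86) = 125.65 / 509.7512 ≈ 0.246

0.246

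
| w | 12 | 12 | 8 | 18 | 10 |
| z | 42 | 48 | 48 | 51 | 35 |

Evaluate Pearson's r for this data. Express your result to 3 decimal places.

0.461

n = 5, Σw = 60, Σz = 224, Σw² = 776, Σz² = 10198, Σwz = 2732
nΣwz − ΣwΣz = 13660 − 13440 = 220
nΣw² − (Σw)² = 3880 − 3600 = 280; nΣz² − (Σz)² = 50990 − 50176 = 814
r = 220 / √(280 × 814) = 220 / 477.4097 ≈ 0.461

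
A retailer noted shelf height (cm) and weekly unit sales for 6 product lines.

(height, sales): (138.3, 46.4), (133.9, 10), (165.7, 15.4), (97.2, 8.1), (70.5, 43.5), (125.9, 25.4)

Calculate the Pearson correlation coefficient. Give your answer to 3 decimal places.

-0.279

n = 6, Σx = 731.5, Σy = 148.8, Σx² = 94781.49, Σy² = 5093.14, Σxy = 17359.83
nΣxy − ΣxΣy = 104158.98 − 108847.2 = -4688.22
nΣx² − (Σx)² = 568688.94 − 535092.25 = 33596.69; nΣy² − (Σy)² = 30558.84 − 22141.44 = 8417.4
r = -4688.22 / √(33596.69 × 8417.4) = -4688.22 / 16816.5626 ≈ -0.279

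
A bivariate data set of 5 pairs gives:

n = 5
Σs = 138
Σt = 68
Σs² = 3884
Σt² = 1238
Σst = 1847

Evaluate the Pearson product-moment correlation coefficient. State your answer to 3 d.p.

-0.194

r = (nΣst − ΣsΣt) / √[(nΣs² − (Σs)²)(nΣt² − (Σt)²)]
Numerator: 5×1847 − 138×68 = -149
Denominator: √[(19420 − 19044)(6190 − 4624)] = √[376 × 1566] = 767.3435
r = -149 / 767.3435 ≈ -0.194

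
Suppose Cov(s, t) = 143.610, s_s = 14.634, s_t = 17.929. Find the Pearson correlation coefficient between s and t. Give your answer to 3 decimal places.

r = Cov(s,t) / (s_s · s_t) = 143.610 / (14.634 × 17.929)
  = 143.610 / 262.3730 ≈ 0.547

0.547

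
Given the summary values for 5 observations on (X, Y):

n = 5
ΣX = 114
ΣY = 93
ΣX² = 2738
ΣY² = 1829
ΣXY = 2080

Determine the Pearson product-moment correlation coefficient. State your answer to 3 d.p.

-0.344

r = (nΣXY − ΣXΣY) / √[(nΣX² − (ΣX)²)(nΣY² − (ΣY)²)]
Numerator: 5×2080 − 114×93 = -202
Denominator: √[(13690 − 12996)(9145 − 8649)] = √[694 × 496] = 586.7061
r = -202 / 586.7061 ≈ -0.344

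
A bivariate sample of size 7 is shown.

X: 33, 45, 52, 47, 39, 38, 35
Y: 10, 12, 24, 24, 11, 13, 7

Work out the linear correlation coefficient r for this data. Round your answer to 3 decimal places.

n = 7, ΣX = 289, ΣY = 101, ΣX² = 12217, ΣY² = 1735, ΣXY = 4414
nΣXY − ΣXΣY = 30898 − 29189 = 1709
nΣX² − (ΣX)² = 85519 − 83521 = 1998; nΣY² − (ΣY)² = 12145 − 10201 = 1944
r = 1709 / √(1998 × 1944) = 1709 / 1970.8151 ≈ 0.867

0.867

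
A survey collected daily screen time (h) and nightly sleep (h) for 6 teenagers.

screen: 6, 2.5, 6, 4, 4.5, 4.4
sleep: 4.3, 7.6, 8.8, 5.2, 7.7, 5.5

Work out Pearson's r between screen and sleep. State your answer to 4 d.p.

-0.1124

n = 6, Σx = 27.4, Σy = 39.1, Σx² = 133.86, Σy² = 270.27, Σxy = 177.25
nΣxy − ΣxΣy = 1063.5 − 1071.34 = -7.84
nΣx² − (Σx)² = 803.16 − 750.76 = 52.4; nΣy² − (Σy)² = 1621.62 − 1528.81 = 92.81
r = -7.84 / √(52.4 × 92.81) = -7.84 / 69.7370 ≈ -0.1124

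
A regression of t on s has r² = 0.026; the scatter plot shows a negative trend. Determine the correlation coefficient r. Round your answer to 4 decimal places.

-0.1612

|r| = √0.026 = 0.1612
The association is negative, so r = −0.1612.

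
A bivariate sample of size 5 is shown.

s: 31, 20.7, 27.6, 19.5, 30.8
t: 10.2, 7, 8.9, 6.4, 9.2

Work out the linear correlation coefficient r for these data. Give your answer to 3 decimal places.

n = 5, Σs = 129.6, Σt = 41.7, Σs² = 3480.14, Σt² = 357.85, Σst = 1114.9
nΣst − ΣsΣt = 5574.5 − 5404.32 = 170.18
nΣs² − (Σs)² = 17400.7 − 16796.16 = 604.54; nΣt² − (Σt)² = 1789.25 − 1738.89 = 50.36
r = 170.18 / √(604.54 × 50.36) = 170.18 / 174.4839 ≈ 0.975

0.975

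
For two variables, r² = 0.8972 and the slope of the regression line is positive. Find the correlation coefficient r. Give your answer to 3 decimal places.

|r| = √0.8972 = 0.947
The association is positive, so r = 0.947.

0.947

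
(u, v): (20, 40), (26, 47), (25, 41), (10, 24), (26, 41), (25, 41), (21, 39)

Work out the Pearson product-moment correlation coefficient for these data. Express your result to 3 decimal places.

0.939

n = 7, Σu = 153, Σv = 273, Σu² = 3543, Σv² = 10949, Σuv = 6197
nΣuv − ΣuΣv = 43379 − 41769 = 1610
nΣu² − (Σu)² = 24801 − 23409 = 1392; nΣv² − (Σv)² = 76643 − 74529 = 2114
r = 1610 / √(1392 × 2114) = 1610 / 1715.4265 ≈ 0.939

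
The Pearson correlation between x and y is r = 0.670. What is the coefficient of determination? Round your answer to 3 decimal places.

r² = (0.670)² = 0.449

0.449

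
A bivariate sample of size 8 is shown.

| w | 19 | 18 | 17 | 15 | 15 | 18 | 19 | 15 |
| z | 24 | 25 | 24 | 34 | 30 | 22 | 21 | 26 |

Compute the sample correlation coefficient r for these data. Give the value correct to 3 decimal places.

-0.806

n = 8, Σw = 136, Σz = 206, Σw² = 2334, Σz² = 5434, Σwz = 3459
nΣwz − ΣwΣz = 27672 − 28016 = -344
nΣw² − (Σw)² = 18672 − 18496 = 176; nΣz² − (Σz)² = 43472 − 42436 = 1036
r = -344 / √(176 × 1036) = -344 / 427.0082 ≈ -0.806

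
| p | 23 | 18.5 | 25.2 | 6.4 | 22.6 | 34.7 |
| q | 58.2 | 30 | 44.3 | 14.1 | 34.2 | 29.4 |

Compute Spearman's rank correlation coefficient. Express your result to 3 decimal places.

Rank p: 4, 2, 5, 1, 3, 6
Rank q: 6, 3, 5, 1, 4, 2
d = rank(p) − rank(q): -2, -1, 0, 0, -1, 4; Σd² = 22
ρ = 1 − 6Σd² / [n(n²−1)] = 1 − 6×22 / (6×35) = 1 − 132/210 ≈ 0.371

0.371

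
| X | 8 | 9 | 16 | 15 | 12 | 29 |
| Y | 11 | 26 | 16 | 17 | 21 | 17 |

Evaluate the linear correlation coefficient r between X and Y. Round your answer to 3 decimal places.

-0.124

n = 6, ΣX = 89, ΣY = 108, ΣX² = 1611, ΣY² = 2072, ΣXY = 1578
nΣXY − ΣXΣY = 9468 − 9612 = -144
nΣX² − (ΣX)² = 9666 − 7921 = 1745; nΣY² − (ΣY)² = 12432 − 11664 = 768
r = -144 / √(1745 × 768) = -144 / 1157.6528 ≈ -0.124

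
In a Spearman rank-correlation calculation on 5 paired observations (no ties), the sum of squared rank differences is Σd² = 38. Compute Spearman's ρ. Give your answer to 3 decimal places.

-0.900

ρ = 1 − 6Σd² / [n(n²−1)] = 1 − 6×38 / (5×24)
  = 1 − 228/120 = 1 − 1.9000 ≈ -0.900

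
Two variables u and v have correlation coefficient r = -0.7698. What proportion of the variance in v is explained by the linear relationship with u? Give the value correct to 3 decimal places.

r² = (-0.7698)² = 0.593

0.593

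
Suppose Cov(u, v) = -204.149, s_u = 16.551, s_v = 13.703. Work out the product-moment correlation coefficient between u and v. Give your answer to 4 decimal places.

r = Cov(u,v) / (s_u · s_v) = -204.149 / (16.551 × 13.703)
  = -204.149 / 226.7984 ≈ -0.9001

-0.9001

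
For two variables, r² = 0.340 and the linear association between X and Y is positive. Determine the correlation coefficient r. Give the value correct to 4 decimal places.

|r| = √0.340 = 0.5831
The association is positive, so r = 0.5831.

0.5831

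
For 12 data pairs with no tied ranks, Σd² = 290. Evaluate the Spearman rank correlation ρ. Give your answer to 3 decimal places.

-0.014

ρ = 1 − 6Σd² / [n(n²−1)] = 1 − 6×290 / (12×143)
  = 1 − 1740/1716 = 1 − 1.0140 ≈ -0.014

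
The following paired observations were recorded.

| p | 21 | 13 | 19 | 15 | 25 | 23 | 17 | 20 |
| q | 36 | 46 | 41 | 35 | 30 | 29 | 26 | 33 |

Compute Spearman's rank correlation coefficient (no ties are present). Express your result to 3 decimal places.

Rank p: 6, 1, 4, 2, 8, 7, 3, 5
Rank q: 6, 8, 7, 5, 3, 2, 1, 4
d = rank(p) − rank(q): 0, -7, -3, -3, 5, 5, 2, 1; Σd² = 122
ρ = 1 − 6Σd² / [n(n²−1)] = 1 − 6×122 / (8×63) = 1 − 732/504 ≈ -0.452

-0.452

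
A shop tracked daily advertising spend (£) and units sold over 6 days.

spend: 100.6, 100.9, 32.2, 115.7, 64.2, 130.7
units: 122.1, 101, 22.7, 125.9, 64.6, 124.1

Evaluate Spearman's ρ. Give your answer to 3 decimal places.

0.886

Rank spend: 3, 4, 1, 5, 2, 6
Rank units: 4, 3, 1, 6, 2, 5
d = rank(spend) − rank(units): -1, 1, 0, -1, 0, 1; Σd² = 4
ρ = 1 − 6Σd² / [n(n²−1)] = 1 − 6×4 / (6×35) = 1 − 24/210 ≈ 0.886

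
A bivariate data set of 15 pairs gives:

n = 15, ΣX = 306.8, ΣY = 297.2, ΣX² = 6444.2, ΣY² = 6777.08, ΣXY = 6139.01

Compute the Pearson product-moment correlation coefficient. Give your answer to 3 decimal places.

r = (nΣXY − ΣXΣY) / √[(nΣX² − (ΣX)²)(nΣY² − (ΣY)²)]
Numerator: 15×6139.01 − 306.8×297.2 = 904.19
Denominator: √[(96663 − 94126.24)(101656.2 − 88327.84)] = √[2536.76 × 13328.36] = 5814.7098
r = 904.19 / 5814.7098 ≈ 0.156

0.156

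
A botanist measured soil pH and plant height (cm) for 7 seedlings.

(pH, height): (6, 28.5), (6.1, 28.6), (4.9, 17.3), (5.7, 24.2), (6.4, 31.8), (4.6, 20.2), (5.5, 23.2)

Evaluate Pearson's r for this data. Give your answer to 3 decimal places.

n = 7, Σx = 39.2, Σy = 173.8, Σx² = 222.08, Σy² = 4472.66, Σxy = 992.21
nΣxy − ΣxΣy = 6945.47 − 6812.96 = 132.51
nΣx² − (Σx)² = 1554.56 − 1536.64 = 17.92; nΣy² − (Σy)² = 31308.62 − 30206.44 = 1102.18
r = 132.51 / √(17.92 × 1102.18) = 132.51 / 140.5385 ≈ 0.943

0.943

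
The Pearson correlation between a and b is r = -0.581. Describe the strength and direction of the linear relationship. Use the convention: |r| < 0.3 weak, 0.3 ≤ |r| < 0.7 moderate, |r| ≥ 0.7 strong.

r = -0.581 < 0 so the relationship is negative.
|r| = 0.581, which falls in the moderate range.

moderate negative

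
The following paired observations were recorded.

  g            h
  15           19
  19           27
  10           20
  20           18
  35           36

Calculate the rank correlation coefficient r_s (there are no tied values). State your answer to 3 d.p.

0.300

Rank g: 2, 3, 1, 4, 5
Rank h: 2, 4, 3, 1, 5
d = rank(g) − rank(h): 0, -1, -2, 3, 0; Σd² = 14
ρ = 1 − 6Σd² / [n(n²−1)] = 1 − 6×14 / (5×24) = 1 − 84/120 ≈ 0.300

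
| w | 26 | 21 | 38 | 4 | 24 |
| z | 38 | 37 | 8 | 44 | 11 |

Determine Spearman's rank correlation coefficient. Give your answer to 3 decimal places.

-0.700

Rank w: 4, 2, 5, 1, 3
Rank z: 4, 3, 1, 5, 2
d = rank(w) − rank(z): 0, -1, 4, -4, 1; Σd² = 34
ρ = 1 − 6Σd² / [n(n²−1)] = 1 − 6×34 / (5×24) = 1 − 204/120 ≈ -0.700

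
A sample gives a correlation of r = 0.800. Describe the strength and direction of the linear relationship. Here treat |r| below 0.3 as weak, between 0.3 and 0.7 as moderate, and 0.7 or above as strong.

r = 0.800 > 0 so the relationship is positive.
|r| = 0.800, which falls in the strong range.

strong positive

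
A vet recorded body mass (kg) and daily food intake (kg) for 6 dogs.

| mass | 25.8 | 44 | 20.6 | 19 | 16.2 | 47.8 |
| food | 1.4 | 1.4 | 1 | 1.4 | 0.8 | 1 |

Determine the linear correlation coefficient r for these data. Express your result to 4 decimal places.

n = 6, Σx = 173.4, Σy = 7, Σx² = 5934.28, Σy² = 8.52, Σxy = 205.68
nΣxy − ΣxΣy = 1234.08 − 1213.8 = 20.28
nΣx² − (Σx)² = 35605.68 − 30067.56 = 5538.12; nΣy² − (Σy)² = 51.12 − 49 = 2.12
r = 20.28 / √(5538.12 × 2.12) = 20.28 / 108.3550 ≈ 0.1872

0.1872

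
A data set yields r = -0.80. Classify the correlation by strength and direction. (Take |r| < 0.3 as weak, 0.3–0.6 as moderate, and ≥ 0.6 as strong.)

r = -0.80 < 0 so the relationship is negative.
|r| = 0.80, which falls in the strong range.

strong negative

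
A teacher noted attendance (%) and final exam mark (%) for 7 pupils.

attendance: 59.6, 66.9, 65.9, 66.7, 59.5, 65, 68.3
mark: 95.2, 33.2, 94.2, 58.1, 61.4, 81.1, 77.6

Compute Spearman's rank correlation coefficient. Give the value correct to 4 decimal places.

-0.4286

Rank attendance: 2, 6, 4, 5, 1, 3, 7
Rank mark: 7, 1, 6, 2, 3, 5, 4
d = rank(attendance) − rank(mark): -5, 5, -2, 3, -2, -2, 3; Σd² = 80
ρ = 1 − 6Σd² / [n(n²−1)] = 1 − 6×80 / (7×48) = 1 − 480/336 ≈ -0.4286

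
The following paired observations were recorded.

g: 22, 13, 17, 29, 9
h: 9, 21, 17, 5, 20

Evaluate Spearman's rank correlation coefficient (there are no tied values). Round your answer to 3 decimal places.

Rank g: 4, 2, 3, 5, 1
Rank h: 2, 5, 3, 1, 4
d = rank(g) − rank(h): 2, -3, 0, 4, -3; Σd² = 38
ρ = 1 − 6Σd² / [n(n²−1)] = 1 − 6×38 / (5×24) = 1 − 228/120 ≈ -0.900

-0.900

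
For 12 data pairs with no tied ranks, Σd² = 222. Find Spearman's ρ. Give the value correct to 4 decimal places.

ρ = 1 − 6Σd² / [n(n²−1)] = 1 − 6×222 / (12×143)
  = 1 − 1332/1716 = 1 − 0.77622 ≈ 0.2238

0.2238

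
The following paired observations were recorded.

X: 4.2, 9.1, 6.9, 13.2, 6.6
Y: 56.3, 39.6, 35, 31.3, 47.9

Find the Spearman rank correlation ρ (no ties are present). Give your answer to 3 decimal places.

Rank X: 1, 4, 3, 5, 2
Rank Y: 5, 3, 2, 1, 4
d = rank(X) − rank(Y): -4, 1, 1, 4, -2; Σd² = 38
ρ = 1 − 6Σd² / [n(n²−1)] = 1 − 6×38 / (5×24) = 1 − 228/120 ≈ -0.900

-0.900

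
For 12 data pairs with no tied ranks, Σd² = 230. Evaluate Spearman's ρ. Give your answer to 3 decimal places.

0.196

ρ = 1 − 6Σd² / [n(n²−1)] = 1 − 6×230 / (12×143)
  = 1 − 1380/1716 = 1 − 0.8042 ≈ 0.196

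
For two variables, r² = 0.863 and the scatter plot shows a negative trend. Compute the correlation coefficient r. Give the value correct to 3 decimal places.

|r| = √0.863 = 0.929
The association is negative, so r = −0.929.

-0.929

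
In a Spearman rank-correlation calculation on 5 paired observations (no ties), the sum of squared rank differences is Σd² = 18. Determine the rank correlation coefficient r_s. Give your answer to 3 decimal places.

0.100

ρ = 1 − 6Σd² / [n(n²−1)] = 1 − 6×18 / (5×24)
  = 1 − 108/120 = 1 − 0.9000 ≈ 0.100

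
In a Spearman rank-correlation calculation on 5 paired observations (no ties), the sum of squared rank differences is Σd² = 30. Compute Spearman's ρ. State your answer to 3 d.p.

ρ = 1 − 6Σd² / [n(n²−1)] = 1 − 6×30 / (5×24)
  = 1 − 180/120 = 1 − 1.5000 ≈ -0.500

-0.500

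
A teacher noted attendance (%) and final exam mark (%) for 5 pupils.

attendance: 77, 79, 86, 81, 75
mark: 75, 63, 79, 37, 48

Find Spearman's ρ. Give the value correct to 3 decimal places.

Rank attendance: 2, 3, 5, 4, 1
Rank mark: 4, 3, 5, 1, 2
d = rank(attendance) − rank(mark): -2, 0, 0, 3, -1; Σd² = 14
ρ = 1 − 6Σd² / [n(n²−1)] = 1 − 6×14 / (5×24) = 1 − 84/120 ≈ 0.300

0.300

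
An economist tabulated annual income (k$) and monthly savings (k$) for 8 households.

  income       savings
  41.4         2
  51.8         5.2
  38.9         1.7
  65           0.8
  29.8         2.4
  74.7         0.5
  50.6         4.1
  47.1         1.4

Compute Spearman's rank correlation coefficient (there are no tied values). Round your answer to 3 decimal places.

-0.381

Rank income: 3, 6, 2, 7, 1, 8, 5, 4
Rank savings: 5, 8, 4, 2, 6, 1, 7, 3
d = rank(income) − rank(savings): -2, -2, -2, 5, -5, 7, -2, 1; Σd² = 116
ρ = 1 − 6Σd² / [n(n²−1)] = 1 − 6×116 / (8×63) = 1 − 696/504 ≈ -0.381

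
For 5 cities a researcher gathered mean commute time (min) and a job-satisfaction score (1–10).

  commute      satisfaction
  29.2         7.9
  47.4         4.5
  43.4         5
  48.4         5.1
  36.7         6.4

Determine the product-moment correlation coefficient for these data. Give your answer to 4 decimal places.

n = 5, Σx = 205.1, Σy = 28.9, Σx² = 8672.41, Σy² = 174.63, Σxy = 1142.7
nΣxy − ΣxΣy = 5713.5 − 5927.39 = -213.89
nΣx² − (Σx)² = 43362.05 − 42066.01 = 1296.04; nΣy² − (Σy)² = 873.15 − 835.21 = 37.94
r = -213.89 / √(1296.04 × 37.94) = -213.89 / 221.7471 ≈ -0.9646

-0.9646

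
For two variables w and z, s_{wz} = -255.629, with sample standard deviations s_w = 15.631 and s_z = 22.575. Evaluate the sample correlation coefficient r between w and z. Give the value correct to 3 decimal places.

-0.724

r = Cov(w,z) / (s_w · s_z) = -255.629 / (15.631 × 22.575)
  = -255.629 / 352.8698 ≈ -0.724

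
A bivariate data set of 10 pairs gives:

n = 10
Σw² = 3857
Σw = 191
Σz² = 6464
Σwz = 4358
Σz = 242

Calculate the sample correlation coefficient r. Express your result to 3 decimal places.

r = (nΣwz − ΣwΣz) / √[(nΣw² − (Σw)²)(nΣz² − (Σz)²)]
Numerator: 10×4358 − 191×242 = -2642
Denominator: √[(38570 − 36481)(64640 − 58564)] = √[2089 × 6076] = 3562.6906
r = -2642 / 3562.6906 ≈ -0.742

-0.742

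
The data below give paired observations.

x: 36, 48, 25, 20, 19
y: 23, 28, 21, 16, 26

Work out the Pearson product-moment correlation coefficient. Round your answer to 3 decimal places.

n = 5, Σx = 148, Σy = 114, Σx² = 4986, Σy² = 2686, Σxy = 3511
nΣxy − ΣxΣy = 17555 − 16872 = 683
nΣx² − (Σx)² = 24930 − 21904 = 3026; nΣy² − (Σy)² = 13430 − 12996 = 434
r = 683 / √(3026 × 434) = 683 / 1145.9860 ≈ 0.596

0.596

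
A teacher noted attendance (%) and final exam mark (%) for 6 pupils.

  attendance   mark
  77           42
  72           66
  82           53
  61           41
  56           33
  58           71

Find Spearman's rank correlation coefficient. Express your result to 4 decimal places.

Rank attendance: 5, 4, 6, 3, 1, 2
Rank mark: 3, 5, 4, 2, 1, 6
d = rank(attendance) − rank(mark): 2, -1, 2, 1, 0, -4; Σd² = 26
ρ = 1 − 6Σd² / [n(n²−1)] = 1 − 6×26 / (6×35) = 1 − 156/210 ≈ 0.2571

0.2571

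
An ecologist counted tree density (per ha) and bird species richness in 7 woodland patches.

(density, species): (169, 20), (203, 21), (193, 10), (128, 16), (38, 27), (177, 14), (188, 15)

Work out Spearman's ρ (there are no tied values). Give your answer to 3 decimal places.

Rank density: 3, 7, 6, 2, 1, 4, 5
Rank species: 5, 6, 1, 4, 7, 2, 3
d = rank(density) − rank(species): -2, 1, 5, -2, -6, 2, 2; Σd² = 78
ρ = 1 − 6Σd² / [n(n²−1)] = 1 − 6×78 / (7×48) = 1 − 468/336 ≈ -0.393

-0.393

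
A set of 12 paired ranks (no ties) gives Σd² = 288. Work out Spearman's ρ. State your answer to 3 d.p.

ρ = 1 − 6Σd² / [n(n²−1)] = 1 − 6×288 / (12×143)
  = 1 − 1728/1716 = 1 − 1.0070 ≈ -0.007

-0.007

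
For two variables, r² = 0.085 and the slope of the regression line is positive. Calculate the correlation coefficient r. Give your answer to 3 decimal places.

0.292

|r| = √0.085 = 0.292
The association is positive, so r = 0.292.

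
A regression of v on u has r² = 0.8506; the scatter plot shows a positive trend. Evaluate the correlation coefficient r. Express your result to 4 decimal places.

0.9223

|r| = √0.8506 = 0.9223
The association is positive, so r = 0.9223.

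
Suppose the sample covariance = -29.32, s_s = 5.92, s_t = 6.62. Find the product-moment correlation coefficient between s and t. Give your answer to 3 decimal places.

r = Cov(s,t) / (s_s · s_t) = -29.32 / (5.92 × 6.62)
  = -29.32 / 39.1904 ≈ -0.748

-0.748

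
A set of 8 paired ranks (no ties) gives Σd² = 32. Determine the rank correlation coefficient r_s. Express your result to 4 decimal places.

0.6190

ρ = 1 − 6Σd² / [n(n²−1)] = 1 − 6×32 / (8×63)
  = 1 − 192/504 = 1 − 0.38095 ≈ 0.6190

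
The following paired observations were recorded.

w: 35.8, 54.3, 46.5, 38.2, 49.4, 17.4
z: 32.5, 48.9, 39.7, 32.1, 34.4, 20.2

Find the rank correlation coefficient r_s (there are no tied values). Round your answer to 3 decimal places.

Rank w: 2, 6, 4, 3, 5, 1
Rank z: 3, 6, 5, 2, 4, 1
d = rank(w) − rank(z): -1, 0, -1, 1, 1, 0; Σd² = 4
ρ = 1 − 6Σd² / [n(n²−1)] = 1 − 6×4 / (6×35) = 1 − 24/210 ≈ 0.886

0.886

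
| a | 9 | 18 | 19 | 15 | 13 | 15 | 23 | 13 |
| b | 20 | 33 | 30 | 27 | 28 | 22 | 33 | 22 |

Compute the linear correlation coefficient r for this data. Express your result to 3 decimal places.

n = 8, Σa = 125, Σb = 215, Σa² = 2083, Σb² = 5959, Σab = 3488
nΣab − ΣaΣb = 27904 − 26875 = 1029
nΣa² − (Σa)² = 16664 − 15625 = 1039; nΣb² − (Σb)² = 47672 − 46225 = 1447
r = 1029 / √(1039 × 1447) = 1029 / 1226.1456 ≈ 0.839

0.839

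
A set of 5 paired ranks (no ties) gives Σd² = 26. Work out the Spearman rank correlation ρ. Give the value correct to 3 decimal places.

-0.300

ρ = 1 − 6Σd² / [n(n²−1)] = 1 − 6×26 / (5×24)
  = 1 − 156/120 = 1 − 1.3000 ≈ -0.300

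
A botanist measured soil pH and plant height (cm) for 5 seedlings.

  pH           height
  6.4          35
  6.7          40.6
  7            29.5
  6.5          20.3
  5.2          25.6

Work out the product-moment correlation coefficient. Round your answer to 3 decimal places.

0.332

n = 5, Σx = 31.8, Σy = 151, Σx² = 204.14, Σy² = 4811.06, Σxy = 967.59
nΣxy − ΣxΣy = 4837.95 − 4801.8 = 36.15
nΣx² − (Σx)² = 1020.7 − 1011.24 = 9.46; nΣy² − (Σy)² = 24055.3 − 22801 = 1254.3
r = 36.15 / √(9.46 × 1254.3) = 36.15 / 108.9297 ≈ 0.332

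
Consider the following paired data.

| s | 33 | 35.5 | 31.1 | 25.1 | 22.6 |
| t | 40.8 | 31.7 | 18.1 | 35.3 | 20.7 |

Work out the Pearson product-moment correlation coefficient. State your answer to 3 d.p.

0.332

n = 5, Σs = 147.3, Σt = 146.6, Σs² = 4457.23, Σt² = 4671.72, Σst = 4388.51
nΣst − ΣsΣt = 21942.55 − 21594.18 = 348.37
nΣs² − (Σs)² = 22286.15 − 21697.29 = 588.86; nΣt² − (Σt)² = 23358.6 − 21491.56 = 1867.04
r = 348.37 / √(588.86 × 1867.04) = 348.37 / 1048.5348 ≈ 0.332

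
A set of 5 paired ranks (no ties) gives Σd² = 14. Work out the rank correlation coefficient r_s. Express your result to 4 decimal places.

0.3000

ρ = 1 − 6Σd² / [n(n²−1)] = 1 − 6×14 / (5×24)
  = 1 − 84/120 = 1 − 0.70000 ≈ 0.3000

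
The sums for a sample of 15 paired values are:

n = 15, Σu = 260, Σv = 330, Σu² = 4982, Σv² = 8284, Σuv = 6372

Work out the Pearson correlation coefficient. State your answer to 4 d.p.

r = (nΣuv − ΣuΣv) / √[(nΣu² − (Σu)²)(nΣv² − (Σv)²)]
Numerator: 15×6372 − 260×330 = 9780
Denominator: √[(74730 − 67600)(124260 − 108900)] = √[7130 × 15360] = 10465.0275
r = 9780 / 10465.0275 ≈ 0.9345

0.9345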